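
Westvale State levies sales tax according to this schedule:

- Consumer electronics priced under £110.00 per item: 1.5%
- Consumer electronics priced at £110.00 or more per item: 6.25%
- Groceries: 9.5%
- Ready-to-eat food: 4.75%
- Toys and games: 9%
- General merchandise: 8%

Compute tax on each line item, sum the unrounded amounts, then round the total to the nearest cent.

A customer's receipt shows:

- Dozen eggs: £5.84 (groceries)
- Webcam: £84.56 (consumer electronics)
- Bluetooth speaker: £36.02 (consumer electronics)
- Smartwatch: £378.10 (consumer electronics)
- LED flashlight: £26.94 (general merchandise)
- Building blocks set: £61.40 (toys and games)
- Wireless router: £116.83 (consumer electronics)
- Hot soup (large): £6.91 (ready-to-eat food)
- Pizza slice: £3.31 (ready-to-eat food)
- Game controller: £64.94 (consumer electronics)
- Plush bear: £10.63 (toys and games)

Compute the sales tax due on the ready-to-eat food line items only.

£0.49

Hot soup (large) £6.91: ready-to-eat food → 4.75% → £0.328225
Pizza slice £3.31: ready-to-eat food → 4.75% → £0.157225
Tax on ready-to-eat food: unrounded sum = £0.48545 → £0.49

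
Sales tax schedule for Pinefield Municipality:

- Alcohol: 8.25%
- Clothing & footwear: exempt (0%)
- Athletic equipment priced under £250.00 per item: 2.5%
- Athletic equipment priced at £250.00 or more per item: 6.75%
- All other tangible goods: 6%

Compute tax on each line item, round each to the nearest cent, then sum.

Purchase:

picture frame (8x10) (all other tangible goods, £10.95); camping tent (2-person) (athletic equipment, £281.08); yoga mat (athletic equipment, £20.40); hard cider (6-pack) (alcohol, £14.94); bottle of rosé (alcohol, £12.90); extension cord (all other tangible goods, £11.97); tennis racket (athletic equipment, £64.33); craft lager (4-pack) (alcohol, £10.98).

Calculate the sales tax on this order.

£25.67

Picture frame (8x10) £10.95: all other tangible goods → 6% → £0.66
Camping tent (2-person) £281.08: athletic equipment, £250.00 or more → 6.75% → £18.97
Yoga mat £20.40: athletic equipment, under £250.00 → 2.5% → £0.51
Hard cider (6-pack) £14.94: alcohol → 8.25% → £1.23
Bottle of rosé £12.90: alcohol → 8.25% → £1.06
Extension cord £11.97: all other tangible goods → 6% → £0.72
Tennis racket £64.33: athletic equipment, under £250.00 → 2.5% → £1.61
Craft lager (4-pack) £10.98: alcohol → 8.25% → £0.91
Total tax = £0.66 + £18.97 + £0.51 + £1.23 + £1.06 + £0.72 + £1.61 + £0.91 = £25.67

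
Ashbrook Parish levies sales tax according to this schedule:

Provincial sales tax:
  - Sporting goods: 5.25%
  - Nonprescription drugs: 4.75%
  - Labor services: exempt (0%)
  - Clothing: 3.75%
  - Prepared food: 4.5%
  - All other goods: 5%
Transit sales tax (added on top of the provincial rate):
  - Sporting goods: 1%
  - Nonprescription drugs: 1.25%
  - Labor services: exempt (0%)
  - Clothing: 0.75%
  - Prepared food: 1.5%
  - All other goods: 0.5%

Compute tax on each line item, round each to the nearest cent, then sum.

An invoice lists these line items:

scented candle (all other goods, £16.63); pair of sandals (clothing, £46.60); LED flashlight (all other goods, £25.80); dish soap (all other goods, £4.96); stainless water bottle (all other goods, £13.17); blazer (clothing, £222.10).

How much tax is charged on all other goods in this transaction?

Scented candle £16.63: all other goods → 5% + 0.5% transit = 5.5% → £0.91
LED flashlight £25.80: all other goods → 5% + 0.5% transit = 5.5% → £1.42
Dish soap £4.96: all other goods → 5% + 0.5% transit = 5.5% → £0.27
Stainless water bottle £13.17: all other goods → 5% + 0.5% transit = 5.5% → £0.72
Tax on all other goods = £0.91 + £1.42 + £0.27 + £0.72 = £3.32

£3.32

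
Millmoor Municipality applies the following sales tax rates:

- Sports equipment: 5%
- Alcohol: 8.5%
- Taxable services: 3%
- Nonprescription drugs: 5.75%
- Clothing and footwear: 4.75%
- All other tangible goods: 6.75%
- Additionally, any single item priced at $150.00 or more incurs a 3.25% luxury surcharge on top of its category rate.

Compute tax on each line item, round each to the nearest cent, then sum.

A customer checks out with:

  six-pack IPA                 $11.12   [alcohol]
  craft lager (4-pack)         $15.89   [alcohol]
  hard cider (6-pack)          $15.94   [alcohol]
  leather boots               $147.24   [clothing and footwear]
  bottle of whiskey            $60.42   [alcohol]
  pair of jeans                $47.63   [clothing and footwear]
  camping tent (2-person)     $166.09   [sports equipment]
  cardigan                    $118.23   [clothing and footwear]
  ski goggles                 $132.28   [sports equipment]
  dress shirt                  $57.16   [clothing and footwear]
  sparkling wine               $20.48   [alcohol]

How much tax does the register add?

$48.43

Six-pack IPA $11.12: alcohol → 8.5% → $0.95
Craft lager (4-pack) $15.89: alcohol → 8.5% → $1.35
Hard cider (6-pack) $15.94: alcohol → 8.5% → $1.35
Leather boots $147.24: clothing and footwear → 4.75% → $6.99
Bottle of whiskey $60.42: alcohol → 8.5% → $5.14
Pair of jeans $47.63: clothing and footwear → 4.75% → $2.26
Camping tent (2-person) $166.09: sports equipment → 5% + 3.25% surcharge = 8.25% → $13.70
Cardigan $118.23: clothing and footwear → 4.75% → $5.62
Ski goggles $132.28: sports equipment → 5% → $6.61
Dress shirt $57.16: clothing and footwear → 4.75% → $2.72
Sparkling wine $20.48: alcohol → 8.5% → $1.74
Total tax = $0.95 + $1.35 + $1.35 + $6.99 + $5.14 + $2.26 + $13.70 + $5.62 + $6.61 + $2.72 + $1.74 = $48.43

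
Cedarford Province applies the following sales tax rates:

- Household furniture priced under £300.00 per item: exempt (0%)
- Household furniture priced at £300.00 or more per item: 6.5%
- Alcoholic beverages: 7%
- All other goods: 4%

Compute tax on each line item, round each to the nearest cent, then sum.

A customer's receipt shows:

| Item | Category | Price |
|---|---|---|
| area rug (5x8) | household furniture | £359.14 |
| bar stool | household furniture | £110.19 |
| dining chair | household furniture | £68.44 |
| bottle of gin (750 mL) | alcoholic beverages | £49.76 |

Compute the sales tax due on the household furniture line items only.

£23.34

Area rug (5x8) £359.14: household furniture, £300.00 or more → 6.5% → £23.34
Bar stool £110.19: household furniture, under £300.00 → 0% → £0.00
Dining chair £68.44: household furniture, under £300.00 → 0% → £0.00
Tax on household furniture = £23.34 + £0.00 + £0.00 = £23.34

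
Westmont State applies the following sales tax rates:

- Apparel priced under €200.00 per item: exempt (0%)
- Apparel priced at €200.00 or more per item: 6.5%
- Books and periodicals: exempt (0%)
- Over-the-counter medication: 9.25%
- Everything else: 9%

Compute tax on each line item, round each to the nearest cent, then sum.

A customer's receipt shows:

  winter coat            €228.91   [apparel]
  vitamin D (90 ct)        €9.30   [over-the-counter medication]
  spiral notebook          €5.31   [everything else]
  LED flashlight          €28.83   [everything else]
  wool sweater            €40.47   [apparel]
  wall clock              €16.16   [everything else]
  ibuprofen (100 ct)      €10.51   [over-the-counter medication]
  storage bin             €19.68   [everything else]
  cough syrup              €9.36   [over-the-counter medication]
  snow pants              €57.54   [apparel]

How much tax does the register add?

€23.87

Winter coat €228.91: apparel, €200.00 or more → 6.5% → €14.88
Vitamin D (90 ct) €9.30: over-the-counter medication → 9.25% → €0.86
Spiral notebook €5.31: everything else → 9% → €0.48
LED flashlight €28.83: everything else → 9% → €2.59
Wool sweater €40.47: apparel, under €200.00 → 0% → €0.00
Wall clock €16.16: everything else → 9% → €1.45
Ibuprofen (100 ct) €10.51: over-the-counter medication → 9.25% → €0.97
Storage bin €19.68: everything else → 9% → €1.77
Cough syrup €9.36: over-the-counter medication → 9.25% → €0.87
Snow pants €57.54: apparel, under €200.00 → 0% → €0.00
Total tax = €14.88 + €0.86 + €0.48 + €2.59 + €1.45 + €0.97 + €1.77 + €0.87 = €23.87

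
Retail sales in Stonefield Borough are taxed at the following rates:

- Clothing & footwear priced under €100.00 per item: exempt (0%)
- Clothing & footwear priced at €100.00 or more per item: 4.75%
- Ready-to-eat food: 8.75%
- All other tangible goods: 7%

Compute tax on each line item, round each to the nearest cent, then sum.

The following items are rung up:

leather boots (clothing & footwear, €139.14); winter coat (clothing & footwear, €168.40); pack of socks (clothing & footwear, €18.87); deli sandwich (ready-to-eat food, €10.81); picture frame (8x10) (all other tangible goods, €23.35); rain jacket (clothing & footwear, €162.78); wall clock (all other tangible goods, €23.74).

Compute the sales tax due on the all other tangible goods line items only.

€3.29

Picture frame (8x10) €23.35: all other tangible goods → 7% → €1.63
Wall clock €23.74: all other tangible goods → 7% → €1.66
Tax on all other tangible goods = €1.63 + €1.66 = €3.29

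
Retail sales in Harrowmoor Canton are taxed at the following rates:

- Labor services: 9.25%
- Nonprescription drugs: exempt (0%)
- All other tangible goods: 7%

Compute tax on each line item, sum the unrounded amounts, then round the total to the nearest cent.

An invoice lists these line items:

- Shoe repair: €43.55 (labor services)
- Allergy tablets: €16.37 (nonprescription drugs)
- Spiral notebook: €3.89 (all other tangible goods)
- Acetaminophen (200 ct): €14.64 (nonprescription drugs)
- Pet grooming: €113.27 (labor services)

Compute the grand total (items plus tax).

Shoe repair €43.55: labor services → 9.25% → €4.028375
Allergy tablets €16.37: nonprescription drugs → 0% → €0.00
Spiral notebook €3.89: all other tangible goods → 7% → €0.2723
Acetaminophen (200 ct) €14.64: nonprescription drugs → 0% → €0.00
Pet grooming €113.27: labor services → 9.25% → €10.477475
Subtotal = €191.72; unrounded tax = €14.77815 → €14.78; total due = €206.50

€206.50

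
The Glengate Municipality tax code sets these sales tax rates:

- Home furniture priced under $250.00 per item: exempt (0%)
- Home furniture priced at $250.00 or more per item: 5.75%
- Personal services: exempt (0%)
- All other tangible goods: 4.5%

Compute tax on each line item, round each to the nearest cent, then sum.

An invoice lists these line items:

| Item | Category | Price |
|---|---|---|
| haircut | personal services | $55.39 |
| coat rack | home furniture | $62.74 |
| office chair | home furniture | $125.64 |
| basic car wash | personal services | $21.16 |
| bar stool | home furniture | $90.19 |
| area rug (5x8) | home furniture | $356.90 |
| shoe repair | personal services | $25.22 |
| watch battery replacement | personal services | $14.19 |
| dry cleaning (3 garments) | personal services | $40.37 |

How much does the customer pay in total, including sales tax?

$812.32

Haircut $55.39: personal services → 0% → $0.00
Coat rack $62.74: home furniture, under $250.00 → 0% → $0.00
Office chair $125.64: home furniture, under $250.00 → 0% → $0.00
Basic car wash $21.16: personal services → 0% → $0.00
Bar stool $90.19: home furniture, under $250.00 → 0% → $0.00
Area rug (5x8) $356.90: home furniture, $250.00 or more → 5.75% → $20.52
Shoe repair $25.22: personal services → 0% → $0.00
Watch battery replacement $14.19: personal services → 0% → $0.00
Dry cleaning (3 garments) $40.37: personal services → 0% → $0.00
Subtotal = $791.80; tax = $20.52; total due = $812.32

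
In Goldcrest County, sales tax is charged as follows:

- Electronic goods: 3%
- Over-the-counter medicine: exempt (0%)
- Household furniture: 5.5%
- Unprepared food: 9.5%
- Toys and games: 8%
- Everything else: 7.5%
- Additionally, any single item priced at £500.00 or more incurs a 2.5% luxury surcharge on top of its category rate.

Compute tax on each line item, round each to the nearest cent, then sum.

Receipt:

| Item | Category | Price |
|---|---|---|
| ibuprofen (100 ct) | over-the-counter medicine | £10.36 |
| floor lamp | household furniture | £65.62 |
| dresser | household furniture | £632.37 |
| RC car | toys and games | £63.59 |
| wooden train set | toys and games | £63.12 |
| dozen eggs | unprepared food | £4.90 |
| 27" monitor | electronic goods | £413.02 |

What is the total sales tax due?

Ibuprofen (100 ct) £10.36: over-the-counter medicine → 0% → £0.00
Floor lamp £65.62: household furniture → 5.5% → £3.61
Dresser £632.37: household furniture → 5.5% + 2.5% surcharge = 8% → £50.59
RC car £63.59: toys and games → 8% → £5.09
Wooden train set £63.12: toys and games → 8% → £5.05
Dozen eggs £4.90: unprepared food → 9.5% → £0.47
27" monitor £413.02: electronic goods → 3% → £12.39
Total tax = £3.61 + £50.59 + £5.09 + £5.05 + £0.47 + £12.39 = £77.20

£77.20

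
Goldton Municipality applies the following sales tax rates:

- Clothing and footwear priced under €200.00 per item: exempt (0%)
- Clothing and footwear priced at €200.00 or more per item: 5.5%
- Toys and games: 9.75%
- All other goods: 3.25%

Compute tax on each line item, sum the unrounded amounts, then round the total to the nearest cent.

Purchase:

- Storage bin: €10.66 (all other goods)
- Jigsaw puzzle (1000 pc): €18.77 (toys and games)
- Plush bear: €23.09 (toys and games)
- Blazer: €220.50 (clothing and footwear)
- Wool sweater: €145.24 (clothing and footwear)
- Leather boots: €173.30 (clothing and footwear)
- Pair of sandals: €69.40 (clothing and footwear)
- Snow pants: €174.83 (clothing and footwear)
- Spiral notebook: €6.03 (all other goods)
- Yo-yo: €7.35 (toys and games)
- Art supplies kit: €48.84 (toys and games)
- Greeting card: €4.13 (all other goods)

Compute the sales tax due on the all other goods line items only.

Storage bin €10.66: all other goods → 3.25% → €0.34645
Spiral notebook €6.03: all other goods → 3.25% → €0.195975
Greeting card €4.13: all other goods → 3.25% → €0.134225
Tax on all other goods: unrounded sum = €0.67665 → €0.68

€0.68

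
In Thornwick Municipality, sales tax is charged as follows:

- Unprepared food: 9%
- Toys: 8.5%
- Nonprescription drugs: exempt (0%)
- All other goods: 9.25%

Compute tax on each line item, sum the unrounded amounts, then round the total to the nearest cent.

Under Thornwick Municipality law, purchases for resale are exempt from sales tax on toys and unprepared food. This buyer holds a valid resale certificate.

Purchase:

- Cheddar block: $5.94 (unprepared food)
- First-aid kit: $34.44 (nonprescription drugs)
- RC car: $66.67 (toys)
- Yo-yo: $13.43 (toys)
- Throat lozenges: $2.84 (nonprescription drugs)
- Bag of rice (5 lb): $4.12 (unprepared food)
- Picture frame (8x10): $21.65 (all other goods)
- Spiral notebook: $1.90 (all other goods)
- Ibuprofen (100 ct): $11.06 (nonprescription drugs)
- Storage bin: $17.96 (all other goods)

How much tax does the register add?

Cheddar block $5.94: unprepared food, buyer-exempt → 0% → $0.00
First-aid kit $34.44: nonprescription drugs → 0% → $0.00
RC car $66.67: toys, buyer-exempt → 0% → $0.00
Yo-yo $13.43: toys, buyer-exempt → 0% → $0.00
Throat lozenges $2.84: nonprescription drugs → 0% → $0.00
Bag of rice (5 lb) $4.12: unprepared food, buyer-exempt → 0% → $0.00
Picture frame (8x10) $21.65: all other goods → 9.25% → $2.002625
Spiral notebook $1.90: all other goods → 9.25% → $0.17575
Ibuprofen (100 ct) $11.06: nonprescription drugs → 0% → $0.00
Storage bin $17.96: all other goods → 9.25% → $1.6613
Unrounded tax sum = $3.839675 → $3.84

$3.84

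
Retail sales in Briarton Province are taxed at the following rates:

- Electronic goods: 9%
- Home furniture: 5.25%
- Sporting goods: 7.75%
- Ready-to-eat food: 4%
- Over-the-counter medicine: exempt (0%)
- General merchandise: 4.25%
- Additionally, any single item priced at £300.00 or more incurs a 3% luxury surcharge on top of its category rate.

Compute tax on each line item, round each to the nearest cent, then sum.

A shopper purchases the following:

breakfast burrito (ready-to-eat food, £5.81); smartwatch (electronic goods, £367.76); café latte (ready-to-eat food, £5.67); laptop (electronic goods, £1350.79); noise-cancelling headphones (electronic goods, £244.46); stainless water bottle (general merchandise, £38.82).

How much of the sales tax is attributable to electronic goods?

£228.22

Smartwatch £367.76: electronic goods → 9% + 3% surcharge = 12% → £44.13
Laptop £1350.79: electronic goods → 9% + 3% surcharge = 12% → £162.09
Noise-cancelling headphones £244.46: electronic goods → 9% → £22.00
Tax on electronic goods = £44.13 + £162.09 + £22.00 = £228.22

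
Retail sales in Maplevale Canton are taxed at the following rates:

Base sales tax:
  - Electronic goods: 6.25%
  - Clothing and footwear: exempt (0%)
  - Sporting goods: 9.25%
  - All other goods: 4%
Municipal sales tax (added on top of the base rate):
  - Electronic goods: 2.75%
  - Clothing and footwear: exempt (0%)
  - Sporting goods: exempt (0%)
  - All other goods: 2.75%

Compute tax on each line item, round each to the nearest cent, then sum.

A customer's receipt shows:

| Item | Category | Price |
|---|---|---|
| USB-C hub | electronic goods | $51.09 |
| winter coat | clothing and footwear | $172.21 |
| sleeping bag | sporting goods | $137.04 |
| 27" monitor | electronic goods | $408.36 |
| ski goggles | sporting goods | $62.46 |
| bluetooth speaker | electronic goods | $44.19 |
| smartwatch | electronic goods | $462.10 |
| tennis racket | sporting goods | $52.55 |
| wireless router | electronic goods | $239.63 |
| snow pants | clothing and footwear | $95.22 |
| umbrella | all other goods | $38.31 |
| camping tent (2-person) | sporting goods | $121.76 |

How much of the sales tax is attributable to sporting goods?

Sleeping bag $137.04: sporting goods → 9.25% + 0% municipal = 9.25% → $12.68
Ski goggles $62.46: sporting goods → 9.25% + 0% municipal = 9.25% → $5.78
Tennis racket $52.55: sporting goods → 9.25% + 0% municipal = 9.25% → $4.86
Camping tent (2-person) $121.76: sporting goods → 9.25% + 0% municipal = 9.25% → $11.26
Tax on sporting goods = $12.68 + $5.78 + $4.86 + $11.26 = $34.58

$34.58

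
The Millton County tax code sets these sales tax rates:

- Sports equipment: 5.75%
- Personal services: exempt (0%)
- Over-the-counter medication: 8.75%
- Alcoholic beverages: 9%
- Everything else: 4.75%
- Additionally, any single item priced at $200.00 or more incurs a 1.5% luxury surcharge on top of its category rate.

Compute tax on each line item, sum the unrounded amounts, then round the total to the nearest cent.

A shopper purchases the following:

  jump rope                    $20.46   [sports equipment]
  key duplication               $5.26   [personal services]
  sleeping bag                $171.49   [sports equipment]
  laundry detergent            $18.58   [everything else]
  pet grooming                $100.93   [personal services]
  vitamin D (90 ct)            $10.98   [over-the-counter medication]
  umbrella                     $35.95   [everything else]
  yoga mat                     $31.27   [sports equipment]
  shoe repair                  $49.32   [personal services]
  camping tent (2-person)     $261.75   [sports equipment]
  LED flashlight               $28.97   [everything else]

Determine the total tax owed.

Jump rope $20.46: sports equipment → 5.75% → $1.17645
Key duplication $5.26: personal services → 0% → $0.00
Sleeping bag $171.49: sports equipment → 5.75% → $9.860675
Laundry detergent $18.58: everything else → 4.75% → $0.88255
Pet grooming $100.93: personal services → 0% → $0.00
Vitamin D (90 ct) $10.98: over-the-counter medication → 8.75% → $0.96075
Umbrella $35.95: everything else → 4.75% → $1.707625
Yoga mat $31.27: sports equipment → 5.75% → $1.798025
Shoe repair $49.32: personal services → 0% → $0.00
Camping tent (2-person) $261.75: sports equipment → 5.75% + 1.5% surcharge = 7.25% → $18.976875
LED flashlight $28.97: everything else → 4.75% → $1.376075
Unrounded tax sum = $36.739025 → $36.74

$36.74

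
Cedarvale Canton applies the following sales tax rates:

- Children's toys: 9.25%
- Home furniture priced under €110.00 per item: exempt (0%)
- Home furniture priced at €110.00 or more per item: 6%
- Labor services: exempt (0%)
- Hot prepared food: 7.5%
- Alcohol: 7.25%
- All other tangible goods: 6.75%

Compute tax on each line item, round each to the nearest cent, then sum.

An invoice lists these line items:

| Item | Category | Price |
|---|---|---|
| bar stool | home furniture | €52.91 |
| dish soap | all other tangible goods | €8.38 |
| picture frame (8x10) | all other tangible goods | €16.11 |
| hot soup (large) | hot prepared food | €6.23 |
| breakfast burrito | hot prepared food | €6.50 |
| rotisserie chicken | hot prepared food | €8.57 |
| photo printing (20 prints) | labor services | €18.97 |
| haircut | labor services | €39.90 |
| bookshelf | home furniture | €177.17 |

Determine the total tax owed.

€13.89

Bar stool €52.91: home furniture, under €110.00 → 0% → €0.00
Dish soap €8.38: all other tangible goods → 6.75% → €0.57
Picture frame (8x10) €16.11: all other tangible goods → 6.75% → €1.09
Hot soup (large) €6.23: hot prepared food → 7.5% → €0.47
Breakfast burrito €6.50: hot prepared food → 7.5% → €0.49
Rotisserie chicken €8.57: hot prepared food → 7.5% → €0.64
Photo printing (20 prints) €18.97: labor services → 0% → €0.00
Haircut €39.90: labor services → 0% → €0.00
Bookshelf €177.17: home furniture, €110.00 or more → 6% → €10.63
Total tax = €0.57 + €1.09 + €0.47 + €0.49 + €0.64 + €10.63 = €13.89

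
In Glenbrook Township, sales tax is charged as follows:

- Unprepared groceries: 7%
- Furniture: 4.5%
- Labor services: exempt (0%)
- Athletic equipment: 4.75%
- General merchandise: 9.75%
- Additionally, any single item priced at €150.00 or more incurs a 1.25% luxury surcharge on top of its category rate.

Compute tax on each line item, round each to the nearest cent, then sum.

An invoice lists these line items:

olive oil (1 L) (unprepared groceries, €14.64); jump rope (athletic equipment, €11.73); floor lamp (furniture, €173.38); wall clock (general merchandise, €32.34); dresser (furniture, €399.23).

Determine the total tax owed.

€37.66

Olive oil (1 L) €14.64: unprepared groceries → 7% → €1.02
Jump rope €11.73: athletic equipment → 4.75% → €0.56
Floor lamp €173.38: furniture → 4.5% + 1.25% surcharge = 5.75% → €9.97
Wall clock €32.34: general merchandise → 9.75% → €3.15
Dresser €399.23: furniture → 4.5% + 1.25% surcharge = 5.75% → €22.96
Total tax = €1.02 + €0.56 + €9.97 + €3.15 + €22.96 = €37.66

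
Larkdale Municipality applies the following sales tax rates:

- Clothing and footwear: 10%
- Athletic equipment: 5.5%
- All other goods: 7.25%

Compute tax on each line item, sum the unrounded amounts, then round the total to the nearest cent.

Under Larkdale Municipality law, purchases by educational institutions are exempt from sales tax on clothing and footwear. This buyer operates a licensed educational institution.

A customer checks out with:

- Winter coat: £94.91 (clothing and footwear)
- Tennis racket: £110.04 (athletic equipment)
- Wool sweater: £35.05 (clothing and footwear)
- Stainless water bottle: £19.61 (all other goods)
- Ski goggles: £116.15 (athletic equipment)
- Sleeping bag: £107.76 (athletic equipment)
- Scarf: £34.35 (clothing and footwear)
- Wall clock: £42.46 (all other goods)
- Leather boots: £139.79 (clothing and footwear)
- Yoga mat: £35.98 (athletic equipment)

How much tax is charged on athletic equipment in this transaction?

£20.35

Tennis racket £110.04: athletic equipment → 5.5% → £6.0522
Ski goggles £116.15: athletic equipment → 5.5% → £6.38825
Sleeping bag £107.76: athletic equipment → 5.5% → £5.9268
Yoga mat £35.98: athletic equipment → 5.5% → £1.9789
Tax on athletic equipment: unrounded sum = £20.34615 → £20.35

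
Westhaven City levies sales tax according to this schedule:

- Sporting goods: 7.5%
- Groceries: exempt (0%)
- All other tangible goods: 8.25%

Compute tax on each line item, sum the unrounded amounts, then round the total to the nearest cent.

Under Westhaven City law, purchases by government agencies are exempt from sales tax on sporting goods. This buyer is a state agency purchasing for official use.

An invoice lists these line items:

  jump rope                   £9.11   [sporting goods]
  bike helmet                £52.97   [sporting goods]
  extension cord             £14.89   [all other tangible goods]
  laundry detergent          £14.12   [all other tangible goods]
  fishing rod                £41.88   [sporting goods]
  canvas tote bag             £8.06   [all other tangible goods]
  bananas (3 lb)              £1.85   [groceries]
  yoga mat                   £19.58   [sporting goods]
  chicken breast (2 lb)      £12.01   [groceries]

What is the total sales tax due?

£3.06

Jump rope £9.11: sporting goods, buyer-exempt → 0% → £0.00
Bike helmet £52.97: sporting goods, buyer-exempt → 0% → £0.00
Extension cord £14.89: all other tangible goods → 8.25% → £1.228425
Laundry detergent £14.12: all other tangible goods → 8.25% → £1.1649
Fishing rod £41.88: sporting goods, buyer-exempt → 0% → £0.00
Canvas tote bag £8.06: all other tangible goods → 8.25% → £0.66495
Bananas (3 lb) £1.85: groceries → 0% → £0.00
Yoga mat £19.58: sporting goods, buyer-exempt → 0% → £0.00
Chicken breast (2 lb) £12.01: groceries → 0% → £0.00
Unrounded tax sum = £3.058275 → £3.06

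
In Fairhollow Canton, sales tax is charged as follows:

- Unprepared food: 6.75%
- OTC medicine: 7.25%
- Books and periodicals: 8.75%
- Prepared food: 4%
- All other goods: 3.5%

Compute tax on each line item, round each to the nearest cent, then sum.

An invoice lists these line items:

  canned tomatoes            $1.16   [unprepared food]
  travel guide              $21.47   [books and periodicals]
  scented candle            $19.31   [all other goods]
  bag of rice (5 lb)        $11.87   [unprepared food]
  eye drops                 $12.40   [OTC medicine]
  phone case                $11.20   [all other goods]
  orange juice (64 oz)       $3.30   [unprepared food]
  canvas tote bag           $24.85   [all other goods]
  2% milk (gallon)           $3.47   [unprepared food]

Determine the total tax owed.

Canned tomatoes $1.16: unprepared food → 6.75% → $0.08
Travel guide $21.47: books and periodicals → 8.75% → $1.88
Scented candle $19.31: all other goods → 3.5% → $0.68
Bag of rice (5 lb) $11.87: unprepared food → 6.75% → $0.80
Eye drops $12.40: OTC medicine → 7.25% → $0.90
Phone case $11.20: all other goods → 3.5% → $0.39
Orange juice (64 oz) $3.30: unprepared food → 6.75% → $0.22
Canvas tote bag $24.85: all other goods → 3.5% → $0.87
2% milk (gallon) $3.47: unprepared food → 6.75% → $0.23
Total tax = $0.08 + $1.88 + $0.68 + $0.80 + $0.90 + $0.39 + $0.22 + $0.87 + $0.23 = $6.05

$6.05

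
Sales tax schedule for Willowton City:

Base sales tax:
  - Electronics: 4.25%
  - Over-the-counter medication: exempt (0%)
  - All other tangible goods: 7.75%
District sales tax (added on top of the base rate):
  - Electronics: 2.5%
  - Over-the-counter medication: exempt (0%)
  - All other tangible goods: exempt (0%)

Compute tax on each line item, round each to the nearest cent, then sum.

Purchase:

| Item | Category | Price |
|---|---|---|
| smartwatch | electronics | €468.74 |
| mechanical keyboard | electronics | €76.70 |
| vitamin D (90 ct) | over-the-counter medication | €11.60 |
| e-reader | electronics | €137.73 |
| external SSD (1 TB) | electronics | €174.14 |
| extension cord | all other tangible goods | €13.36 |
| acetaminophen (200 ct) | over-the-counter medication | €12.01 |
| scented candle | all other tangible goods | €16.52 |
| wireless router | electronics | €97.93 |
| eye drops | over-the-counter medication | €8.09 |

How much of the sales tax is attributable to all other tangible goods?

€2.32

Extension cord €13.36: all other tangible goods → 7.75% + 0% district = 7.75% → €1.04
Scented candle €16.52: all other tangible goods → 7.75% + 0% district = 7.75% → €1.28
Tax on all other tangible goods = €1.04 + €1.28 = €2.32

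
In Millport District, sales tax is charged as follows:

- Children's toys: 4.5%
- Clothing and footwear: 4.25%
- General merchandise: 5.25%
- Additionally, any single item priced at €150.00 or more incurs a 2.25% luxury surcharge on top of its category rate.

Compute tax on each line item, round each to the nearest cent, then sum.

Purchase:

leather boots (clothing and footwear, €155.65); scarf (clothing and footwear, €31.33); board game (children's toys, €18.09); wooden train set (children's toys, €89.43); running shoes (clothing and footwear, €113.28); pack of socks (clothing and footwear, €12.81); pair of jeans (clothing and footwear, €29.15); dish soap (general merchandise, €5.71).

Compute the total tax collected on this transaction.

Leather boots €155.65: clothing and footwear → 4.25% + 2.25% surcharge = 6.5% → €10.12
Scarf €31.33: clothing and footwear → 4.25% → €1.33
Board game €18.09: children's toys → 4.5% → €0.81
Wooden train set €89.43: children's toys → 4.5% → €4.02
Running shoes €113.28: clothing and footwear → 4.25% → €4.81
Pack of socks €12.81: clothing and footwear → 4.25% → €0.54
Pair of jeans €29.15: clothing and footwear → 4.25% → €1.24
Dish soap €5.71: general merchandise → 5.25% → €0.30
Total tax = €10.12 + €1.33 + €0.81 + €4.02 + €4.81 + €0.54 + €1.24 + €0.30 = €23.17

€23.17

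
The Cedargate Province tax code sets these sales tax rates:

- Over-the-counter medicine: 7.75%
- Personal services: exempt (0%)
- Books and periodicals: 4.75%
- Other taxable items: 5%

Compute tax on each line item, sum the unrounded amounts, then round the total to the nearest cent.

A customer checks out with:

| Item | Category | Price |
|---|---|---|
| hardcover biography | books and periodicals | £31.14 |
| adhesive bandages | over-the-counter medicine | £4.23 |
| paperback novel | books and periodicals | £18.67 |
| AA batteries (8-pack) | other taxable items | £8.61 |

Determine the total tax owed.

£3.12

Hardcover biography £31.14: books and periodicals → 4.75% → £1.47915
Adhesive bandages £4.23: over-the-counter medicine → 7.75% → £0.327825
Paperback novel £18.67: books and periodicals → 4.75% → £0.886825
AA batteries (8-pack) £8.61: other taxable items → 5% → £0.4305
Unrounded tax sum = £3.1243 → £3.12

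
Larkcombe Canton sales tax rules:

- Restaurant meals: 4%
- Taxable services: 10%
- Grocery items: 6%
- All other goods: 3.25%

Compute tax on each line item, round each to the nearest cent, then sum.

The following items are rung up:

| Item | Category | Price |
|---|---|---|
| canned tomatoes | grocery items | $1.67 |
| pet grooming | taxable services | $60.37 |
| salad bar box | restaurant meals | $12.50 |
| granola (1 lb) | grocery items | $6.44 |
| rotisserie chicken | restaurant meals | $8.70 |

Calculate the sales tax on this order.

Canned tomatoes $1.67: grocery items → 6% → $0.10
Pet grooming $60.37: taxable services → 10% → $6.04
Salad bar box $12.50: restaurant meals → 4% → $0.50
Granola (1 lb) $6.44: grocery items → 6% → $0.39
Rotisserie chicken $8.70: restaurant meals → 4% → $0.35
Total tax = $0.10 + $6.04 + $0.50 + $0.39 + $0.35 = $7.38

$7.38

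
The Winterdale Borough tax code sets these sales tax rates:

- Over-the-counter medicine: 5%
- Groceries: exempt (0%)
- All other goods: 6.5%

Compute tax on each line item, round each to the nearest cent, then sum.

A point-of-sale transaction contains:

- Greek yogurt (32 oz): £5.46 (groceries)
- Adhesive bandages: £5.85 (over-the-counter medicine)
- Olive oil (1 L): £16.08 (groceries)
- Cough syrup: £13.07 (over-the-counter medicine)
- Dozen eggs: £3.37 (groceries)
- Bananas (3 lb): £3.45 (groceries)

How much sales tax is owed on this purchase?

£0.94

Greek yogurt (32 oz) £5.46: groceries → 0% → £0.00
Adhesive bandages £5.85: over-the-counter medicine → 5% → £0.29
Olive oil (1 L) £16.08: groceries → 0% → £0.00
Cough syrup £13.07: over-the-counter medicine → 5% → £0.65
Dozen eggs £3.37: groceries → 0% → £0.00
Bananas (3 lb) £3.45: groceries → 0% → £0.00
Total tax = £0.29 + £0.65 = £0.94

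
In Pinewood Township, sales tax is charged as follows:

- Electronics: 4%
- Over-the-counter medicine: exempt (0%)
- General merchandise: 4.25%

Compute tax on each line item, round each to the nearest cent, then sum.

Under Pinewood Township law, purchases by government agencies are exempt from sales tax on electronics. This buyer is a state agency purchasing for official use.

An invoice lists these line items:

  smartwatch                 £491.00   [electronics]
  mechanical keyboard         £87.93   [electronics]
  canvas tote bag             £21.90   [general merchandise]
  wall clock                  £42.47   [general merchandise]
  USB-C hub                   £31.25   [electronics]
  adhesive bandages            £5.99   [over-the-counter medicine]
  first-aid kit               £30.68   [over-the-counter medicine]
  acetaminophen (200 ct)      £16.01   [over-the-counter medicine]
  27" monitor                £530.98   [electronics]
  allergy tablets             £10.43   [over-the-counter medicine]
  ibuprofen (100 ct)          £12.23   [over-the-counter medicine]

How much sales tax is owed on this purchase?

£2.73

Smartwatch £491.00: electronics, buyer-exempt → 0% → £0.00
Mechanical keyboard £87.93: electronics, buyer-exempt → 0% → £0.00
Canvas tote bag £21.90: general merchandise → 4.25% → £0.93
Wall clock £42.47: general merchandise → 4.25% → £1.80
USB-C hub £31.25: electronics, buyer-exempt → 0% → £0.00
Adhesive bandages £5.99: over-the-counter medicine → 0% → £0.00
First-aid kit £30.68: over-the-counter medicine → 0% → £0.00
Acetaminophen (200 ct) £16.01: over-the-counter medicine → 0% → £0.00
27" monitor £530.98: electronics, buyer-exempt → 0% → £0.00
Allergy tablets £10.43: over-the-counter medicine → 0% → £0.00
Ibuprofen (100 ct) £12.23: over-the-counter medicine → 0% → £0.00
Total tax = £0.93 + £1.80 = £2.73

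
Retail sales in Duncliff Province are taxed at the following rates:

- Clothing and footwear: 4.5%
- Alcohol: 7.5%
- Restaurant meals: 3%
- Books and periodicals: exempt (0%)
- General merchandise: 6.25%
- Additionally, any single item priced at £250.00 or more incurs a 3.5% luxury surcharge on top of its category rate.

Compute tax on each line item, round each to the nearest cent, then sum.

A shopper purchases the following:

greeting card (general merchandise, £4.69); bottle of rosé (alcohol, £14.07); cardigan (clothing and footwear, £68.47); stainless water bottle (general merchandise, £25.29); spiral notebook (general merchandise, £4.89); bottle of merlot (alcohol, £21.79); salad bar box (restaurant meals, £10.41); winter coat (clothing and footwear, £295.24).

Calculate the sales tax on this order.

Greeting card £4.69: general merchandise → 6.25% → £0.29
Bottle of rosé £14.07: alcohol → 7.5% → £1.06
Cardigan £68.47: clothing and footwear → 4.5% → £3.08
Stainless water bottle £25.29: general merchandise → 6.25% → £1.58
Spiral notebook £4.89: general merchandise → 6.25% → £0.31
Bottle of merlot £21.79: alcohol → 7.5% → £1.63
Salad bar box £10.41: restaurant meals → 3% → £0.31
Winter coat £295.24: clothing and footwear → 4.5% + 3.5% surcharge = 8% → £23.62
Total tax = £0.29 + £1.06 + £3.08 + £1.58 + £0.31 + £1.63 + £0.31 + £23.62 = £31.88

£31.88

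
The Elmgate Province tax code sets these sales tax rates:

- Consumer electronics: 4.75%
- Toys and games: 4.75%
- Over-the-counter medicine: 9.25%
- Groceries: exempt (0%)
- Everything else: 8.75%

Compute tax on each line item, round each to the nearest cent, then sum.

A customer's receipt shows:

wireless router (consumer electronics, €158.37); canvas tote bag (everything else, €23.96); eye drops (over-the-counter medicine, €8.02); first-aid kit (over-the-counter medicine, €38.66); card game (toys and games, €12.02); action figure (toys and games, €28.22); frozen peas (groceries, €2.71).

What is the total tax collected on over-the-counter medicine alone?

Eye drops €8.02: over-the-counter medicine → 9.25% → €0.74
First-aid kit €38.66: over-the-counter medicine → 9.25% → €3.58
Tax on over-the-counter medicine = €0.74 + €3.58 = €4.32

€4.32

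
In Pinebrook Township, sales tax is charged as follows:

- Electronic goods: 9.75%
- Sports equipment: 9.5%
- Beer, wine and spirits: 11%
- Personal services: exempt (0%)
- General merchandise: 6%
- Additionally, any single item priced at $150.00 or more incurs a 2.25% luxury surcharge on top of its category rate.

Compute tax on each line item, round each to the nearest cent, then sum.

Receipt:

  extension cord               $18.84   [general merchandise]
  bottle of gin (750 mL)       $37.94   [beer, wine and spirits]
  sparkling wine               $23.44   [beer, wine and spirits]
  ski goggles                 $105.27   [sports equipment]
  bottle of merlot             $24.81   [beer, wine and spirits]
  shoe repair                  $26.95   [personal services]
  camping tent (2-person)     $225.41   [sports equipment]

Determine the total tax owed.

Extension cord $18.84: general merchandise → 6% → $1.13
Bottle of gin (750 mL) $37.94: beer, wine and spirits → 11% → $4.17
Sparkling wine $23.44: beer, wine and spirits → 11% → $2.58
Ski goggles $105.27: sports equipment → 9.5% → $10.00
Bottle of merlot $24.81: beer, wine and spirits → 11% → $2.73
Shoe repair $26.95: personal services → 0% → $0.00
Camping tent (2-person) $225.41: sports equipment → 9.5% + 2.25% surcharge = 11.75% → $26.49
Total tax = $1.13 + $4.17 + $2.58 + $10.00 + $2.73 + $26.49 = $47.10

$47.10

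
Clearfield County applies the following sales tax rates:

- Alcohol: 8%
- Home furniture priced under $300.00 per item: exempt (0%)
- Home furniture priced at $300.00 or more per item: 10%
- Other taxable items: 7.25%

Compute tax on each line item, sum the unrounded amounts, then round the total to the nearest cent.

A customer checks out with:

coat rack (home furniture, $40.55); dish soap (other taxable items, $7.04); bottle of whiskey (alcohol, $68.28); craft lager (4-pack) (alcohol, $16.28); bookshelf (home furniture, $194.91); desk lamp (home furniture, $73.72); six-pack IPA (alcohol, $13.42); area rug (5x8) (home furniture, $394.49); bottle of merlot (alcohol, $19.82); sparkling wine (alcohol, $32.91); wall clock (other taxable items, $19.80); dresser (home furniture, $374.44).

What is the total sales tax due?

Coat rack $40.55: home furniture, under $300.00 → 0% → $0.00
Dish soap $7.04: other taxable items → 7.25% → $0.5104
Bottle of whiskey $68.28: alcohol → 8% → $5.4624
Craft lager (4-pack) $16.28: alcohol → 8% → $1.3024
Bookshelf $194.91: home furniture, under $300.00 → 0% → $0.00
Desk lamp $73.72: home furniture, under $300.00 → 0% → $0.00
Six-pack IPA $13.42: alcohol → 8% → $1.0736
Area rug (5x8) $394.49: home furniture, $300.00 or more → 10% → $39.449
Bottle of merlot $19.82: alcohol → 8% → $1.5856
Sparkling wine $32.91: alcohol → 8% → $2.6328
Wall clock $19.80: other taxable items → 7.25% → $1.4355
Dresser $374.44: home furniture, $300.00 or more → 10% → $37.444
Unrounded tax sum = $90.8957 → $90.90

$90.90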